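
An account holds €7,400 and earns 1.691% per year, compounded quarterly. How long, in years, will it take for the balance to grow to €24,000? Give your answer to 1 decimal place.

We need (1 + 0.0042275)^(4t) = 3.2432, so 4t = ln 3.2432 / ln 1.004228 ≈ 278.9022.
t ≈ 278.9022/4 = 69.7256 years.

69.7 years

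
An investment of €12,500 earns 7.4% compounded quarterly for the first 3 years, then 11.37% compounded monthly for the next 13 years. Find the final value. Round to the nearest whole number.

€67,819

Phase 1: 12,500·(1 + 0.0185)^12 ≈ 15,575.5149.
Phase 2: 15,575.5149·(1 + 0.009475)^156 ≈ 67,818.9427.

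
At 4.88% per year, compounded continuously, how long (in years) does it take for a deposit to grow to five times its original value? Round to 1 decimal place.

33.0 years

e^(0.0488t) = 5, so 0.0488t = ln 5 ≈ 1.6094.
t ≈ 1.6094/0.0488 ≈ 32.9803.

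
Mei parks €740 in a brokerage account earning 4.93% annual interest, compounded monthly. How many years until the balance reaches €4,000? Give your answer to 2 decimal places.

34.30 years

We need (1 + 0.00410833)^(12t) = 5.4054, so 12t = ln 5.4054 / ln 1.004108 ≈ 411.5692.
t ≈ 411.5692/12 = 34.2974 years.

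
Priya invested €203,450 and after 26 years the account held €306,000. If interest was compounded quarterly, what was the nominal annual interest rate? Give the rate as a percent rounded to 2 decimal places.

1.57%

(1 + r/4)^104 = 306,000/203,450 = 1.50406.
1 + r/4 = 1.50406^(1/104) ≈ 1.003932, so r/4 ≈ 0.00393237.
r ≈ 4·0.00393237 = 1.57295%.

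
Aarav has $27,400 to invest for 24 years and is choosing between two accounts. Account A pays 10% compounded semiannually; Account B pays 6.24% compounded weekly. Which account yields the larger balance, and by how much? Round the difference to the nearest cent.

A: (1 + 0.05)^48 ≈ 10.4012696469, so 27,400 × 10.4012696469 ≈ 284,994.7883.
B: (1 + 0.0012)^1248 ≈ 4.46693351292, so 27,400 × 4.46693351292 ≈ 122,393.9783.
Difference ≈ 162,600.8101 in favor of A.

Account A, by $162,600.81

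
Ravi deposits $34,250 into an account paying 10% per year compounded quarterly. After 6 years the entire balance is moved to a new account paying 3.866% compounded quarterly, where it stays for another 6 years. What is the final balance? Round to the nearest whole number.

Phase 1: 34,250·(1 + 0.025)^24 ≈ 61,948.8638.
Phase 2: 61,948.8638·(1 + 0.009665)^24 ≈ 78,034.8476.

$78,035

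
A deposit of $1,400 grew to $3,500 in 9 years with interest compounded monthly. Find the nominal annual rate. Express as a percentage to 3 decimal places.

10.224%

(1 + r/12)^108 = 3,500/1,400 = 2.5.
1 + r/12 = 2.5^(1/108) ≈ 1.00852, so r/12 ≈ 0.00852027.
r ≈ 12·0.00852027 = 10.22432%.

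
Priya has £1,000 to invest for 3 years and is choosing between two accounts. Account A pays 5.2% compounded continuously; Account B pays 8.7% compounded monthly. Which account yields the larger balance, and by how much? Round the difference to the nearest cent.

Account A growth factor: e^(0.052·3) = e^0.156 ≈ 1.168826203; balance ≈ 1,168.8262.
Account B growth factor: (1 + 0.00725)^36 ≈ 1.29700586; balance ≈ 1,297.0059.
Account B is larger by 128.1797.

Account B, by £128.18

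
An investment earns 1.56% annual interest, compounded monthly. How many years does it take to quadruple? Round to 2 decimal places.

(1 + 0.0013)^(12t) = 4.
12t = ln 4 / ln(1 + 0.0013) ≈ 1.3863/0.00129916 ≈ 1067.0733.
t ≈ 88.9228.

88.92 years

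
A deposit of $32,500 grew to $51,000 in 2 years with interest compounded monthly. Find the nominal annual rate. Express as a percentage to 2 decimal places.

The 24-period growth factor is 51,000/32,500 = 1.56923.
r/12 = 1.56923^(1/24) − 1 ≈ 0.0189517, so r ≈ 12·0.0189517 = 22.74209%.

22.74%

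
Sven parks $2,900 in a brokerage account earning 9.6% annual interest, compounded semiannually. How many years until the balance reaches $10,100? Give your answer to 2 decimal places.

We need (1 + 0.048)^(2t) = 3.4828, so 2t = ln 3.4828 / ln 1.048 ≈ 26.6154.
t ≈ 26.6154/2 = 13.3077 years.

13.31 years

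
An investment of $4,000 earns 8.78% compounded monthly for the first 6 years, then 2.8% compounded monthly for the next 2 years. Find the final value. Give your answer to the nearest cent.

$7,149.99

Phase 1: 4,000·(1 + 0.0878/12)^72 ≈ 6,761.0385.
Phase 2: 6,761.0385·(1 + 0.028/12)^24 ≈ 7,149.9922.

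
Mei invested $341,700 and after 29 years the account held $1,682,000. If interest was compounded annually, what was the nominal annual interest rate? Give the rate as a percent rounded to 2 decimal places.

5.65%

(1 + r)^29 = 1,682,000/341,700 = 4.92245.
1 + r = 4.92245^(1/29) ≈ 1.056497, so r ≈ 0.0564971.
r ≈ 5.64971%.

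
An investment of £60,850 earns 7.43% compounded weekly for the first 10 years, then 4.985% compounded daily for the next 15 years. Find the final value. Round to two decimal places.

£270,042.80

Phase 1: 60,850·(1 + 0.0743/52)^520 ≈ 127,853.0437.
Phase 2: 127,853.0437·(1 + 0.04985/365)^5475 ≈ 270,042.7962.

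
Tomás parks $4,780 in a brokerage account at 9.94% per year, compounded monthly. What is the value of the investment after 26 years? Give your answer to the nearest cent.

$62,689.60

Growth factor = (1 + 0.0994/12)^312 ≈ 13.114979106.
A ≈ 4,780 × 13.114979106 ≈ 62,689.6001.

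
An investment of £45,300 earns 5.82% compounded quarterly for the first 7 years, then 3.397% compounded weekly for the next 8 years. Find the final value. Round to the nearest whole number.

£89,072

Phase 1: 45,300·(1 + 0.01455)^28 ≈ 67,882.0497.
Phase 2: 67,882.0497·(1 + 0.03397/52)^416 ≈ 89,071.8109.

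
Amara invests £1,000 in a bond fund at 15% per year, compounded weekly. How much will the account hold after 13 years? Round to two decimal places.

£7,008.98

Growth factor = (1 + 0.15/52)^676 ≈ 7.008984997.
A ≈ 1,000 × 7.008984997 ≈ 7,008.9850.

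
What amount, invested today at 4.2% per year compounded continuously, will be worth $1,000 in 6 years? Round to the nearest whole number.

P = A·e^(−rt) = 1,000·e^(−0.252).
e^(−0.252) ≈ 0.777244738, so P ≈ 777.2447.

$777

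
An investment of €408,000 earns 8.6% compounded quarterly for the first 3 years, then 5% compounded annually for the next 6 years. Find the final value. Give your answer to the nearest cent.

After 3 years at 8.6%: 408,000 × 1.29080444308 ≈ 526,648.2128.
Then 6 years at 5%: 526,648.2128 × 1.34009564063 ≈ 705,758.9741.

€705,758.97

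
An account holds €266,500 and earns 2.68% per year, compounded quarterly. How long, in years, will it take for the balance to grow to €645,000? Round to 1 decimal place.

(1 + 0.0067)^(4t) = 645,000/266,500 = 2.4203.
4t·ln(1 + 0.0067) = ln(2.4203); 4t = 0.88388/0.00667765 ≈ 132.3632.
t ≈ 33.0908 years.

33.1 years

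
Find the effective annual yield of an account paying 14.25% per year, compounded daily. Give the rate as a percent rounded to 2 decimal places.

15.31%

One year is 365 periods at 0.000390411 each: (1 + 0.000390411)^365 ≈ 1.153121.
EAR = 1.153121 − 1 ≈ 15.31210%.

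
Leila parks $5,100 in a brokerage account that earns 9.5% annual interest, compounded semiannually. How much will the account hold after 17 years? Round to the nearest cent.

Growth factor = (1 + 0.0475)^34 ≈ 4.8443674313.
A ≈ 5,100 × 4.8443674313 ≈ 24,706.2739.

$24,706.27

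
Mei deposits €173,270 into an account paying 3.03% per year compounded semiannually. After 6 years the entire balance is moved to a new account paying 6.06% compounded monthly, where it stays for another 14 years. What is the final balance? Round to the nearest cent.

€483,742.46

Phase 1: 173,270·(1 + 0.01515)^12 ≈ 207,532.4451.
Phase 2: 207,532.4451·(1 + 0.00505)^168 ≈ 483,742.4632.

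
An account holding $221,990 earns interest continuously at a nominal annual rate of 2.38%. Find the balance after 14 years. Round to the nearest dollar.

$309,771

A = P·e^(rt) = 221,990·e^(0.0238·14) = 221,990·e^0.3332.
e^0.3332 ≈ 1.39542635583, so A ≈ 309,770.6967.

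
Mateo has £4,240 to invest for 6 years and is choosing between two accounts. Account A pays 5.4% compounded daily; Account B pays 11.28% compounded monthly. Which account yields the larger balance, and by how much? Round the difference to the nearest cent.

A: (1 + 0.054/365)^2190 ≈ 1.382614173, so 4,240 × 1.382614173 ≈ 5,862.2841.
B: (1 + 0.0094)^72 ≈ 1.961361421, so 4,240 × 1.961361421 ≈ 8,316.1724.
Difference ≈ 2,453.8883 in favor of B.

Account B, by £2,453.89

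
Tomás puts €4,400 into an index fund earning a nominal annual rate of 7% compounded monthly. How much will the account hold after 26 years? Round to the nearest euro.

Growth factor = (1 + 0.07/12)^312 ≈ 6.1393091546.
A ≈ 4,400 × 6.1393091546 ≈ 27,012.9603.

€27,013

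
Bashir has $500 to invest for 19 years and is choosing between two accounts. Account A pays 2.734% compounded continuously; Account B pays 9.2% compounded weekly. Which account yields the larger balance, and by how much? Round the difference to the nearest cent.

Account B, by $2,026.56

Account A growth factor: e^(0.02734·19) = e^0.51946 ≈ 1.6811196; balance ≈ 840.5598.
Account B growth factor: (1 + 0.092/52)^988 ≈ 5.734241672; balance ≈ 2,867.1208.
Account B is larger by 2,026.5610.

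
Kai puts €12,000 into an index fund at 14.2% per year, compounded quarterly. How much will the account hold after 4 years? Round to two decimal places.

Growth factor = (1 + 0.0355)^16 ≈ 1.747437501.
A ≈ 12,000 × 1.747437501 ≈ 20,969.2500.

€20,969.25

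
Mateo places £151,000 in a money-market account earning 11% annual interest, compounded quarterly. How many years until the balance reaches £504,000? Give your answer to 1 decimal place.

11.1 years

We need (1 + 0.0275)^(4t) = 3.3377, so 4t = ln 3.3377 / ln 1.0275 ≈ 44.4289.
t ≈ 44.4289/4 = 11.1072 years.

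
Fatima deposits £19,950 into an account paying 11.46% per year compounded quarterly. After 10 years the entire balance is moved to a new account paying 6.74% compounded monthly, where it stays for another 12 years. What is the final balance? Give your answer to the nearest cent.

£138,332.02

Phase 1: 19,950·(1 + 0.02865)^40 ≈ 61,751.5861.
Phase 2: 61,751.5861·(1 + 0.0674/12)^144 ≈ 138,332.0218.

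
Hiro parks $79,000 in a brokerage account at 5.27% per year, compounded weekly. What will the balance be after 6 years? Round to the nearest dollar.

Periodic rate = 5.27%/52 = 0.00101346; periods = 52·6 = 312.
A = 79,000·(1 + 0.0527/52)^312 ≈ 79,000·1.3716849572 ≈ 108,363.1116.

$108,363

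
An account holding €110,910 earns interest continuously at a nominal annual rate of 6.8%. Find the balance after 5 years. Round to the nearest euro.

€155,823

A = P·e^(rt) = 110,910·e^(0.068·5) = 110,910·e^0.34.
e^0.34 ≈ 1.40494759056, so A ≈ 155,822.7373.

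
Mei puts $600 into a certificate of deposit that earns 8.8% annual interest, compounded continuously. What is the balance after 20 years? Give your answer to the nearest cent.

A = P·e^(rt) = 600·e^(0.088·20) = 600·e^1.76.
e^1.76 ≈ 5.812437394, so A ≈ 3,487.4624.

$3,487.46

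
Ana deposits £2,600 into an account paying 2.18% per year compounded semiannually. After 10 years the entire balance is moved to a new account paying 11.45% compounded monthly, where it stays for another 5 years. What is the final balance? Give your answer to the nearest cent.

£5,709.42

After 10 years at 2.18%: 2,600 × 1.242121076 ≈ 3,229.5148.
Then 5 years at 11.45%: 3,229.5148 × 1.767888592 ≈ 5,709.4224.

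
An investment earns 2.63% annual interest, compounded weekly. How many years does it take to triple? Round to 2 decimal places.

(1 + 0.000505769)^(52t) = 3.
52t = ln 3 / ln(1 + 0.000505769) ≈ 1.0986/0.000505641 ≈ 2172.7104.
t ≈ 41.7829.

41.78 years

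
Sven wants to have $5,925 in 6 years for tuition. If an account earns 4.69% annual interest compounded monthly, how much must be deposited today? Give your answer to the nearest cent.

Periodic rate = 4.69%/12 = 0.00390833; 72 periods.
P = 5,925/(1 + 0.0469/12)^72 ≈ 5,925/1.324256972 ≈ 4,474.2071.

$4,474.21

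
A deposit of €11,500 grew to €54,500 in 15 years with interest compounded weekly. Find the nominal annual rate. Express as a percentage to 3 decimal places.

(1 + r/52)^780 = 54,500/11,500 = 4.73913.
1 + r/52 = 4.73913^(1/780) ≈ 1.001997, so r/52 ≈ 0.00199667.
r ≈ 52·0.00199667 = 10.38271%.

10.383%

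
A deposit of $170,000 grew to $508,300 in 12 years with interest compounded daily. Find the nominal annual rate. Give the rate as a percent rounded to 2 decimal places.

The 4380-period growth factor is 508,300/170,000 = 2.99.
r/365 = 2.99^(1/4380) − 1 ≈ 0.000250094, so r ≈ 365·0.000250094 = 9.12842%.

9.13%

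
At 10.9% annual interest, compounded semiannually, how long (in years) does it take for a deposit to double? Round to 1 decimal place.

(1 + 0.0545)^(2t) = 2.
2t = ln 2 / ln(1 + 0.0545) ≈ 0.69315/0.0530667 ≈ 13.0618.
t ≈ 6.5309.

6.5 years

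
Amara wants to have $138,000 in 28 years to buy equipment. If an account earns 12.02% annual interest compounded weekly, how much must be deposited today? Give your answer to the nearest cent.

$4,785.25

Periodic rate = 12.02%/52 = 0.00231154; 1456 periods.
P = 138,000/(1 + 0.1202/52)^1456 ≈ 138,000/28.8386392068 ≈ 4,785.2466.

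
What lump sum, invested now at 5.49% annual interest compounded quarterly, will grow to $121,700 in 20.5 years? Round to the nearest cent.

$39,795.84

Periodic rate = 5.49%/4 = 0.013725; 82 periods.
P = 121,700/(1 + 0.013725)^82 ≈ 121,700/3.05810838182 ≈ 39,795.8427.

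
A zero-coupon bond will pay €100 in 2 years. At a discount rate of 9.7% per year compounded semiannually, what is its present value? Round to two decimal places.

Periodic rate = 9.7%/2 = 0.0485; 4 periods.
P = 100/(1 + 0.0485)^4 ≈ 100/1.2085754 ≈ 82.7420.

€82.74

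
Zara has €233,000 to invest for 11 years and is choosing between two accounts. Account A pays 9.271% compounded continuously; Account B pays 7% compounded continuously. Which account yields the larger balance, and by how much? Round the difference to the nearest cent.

Account A, by €142,806.09

A: e^(0.09271·11) = e^1.01981 ≈ 2.77266790701, so 233,000 × 2.77266790701 ≈ 646,031.6223.
B: e^(0.07·11) = e^0.77 ≈ 2.15976625378, so 233,000 × 2.15976625378 ≈ 503,225.5371.
Difference ≈ 142,806.0852 in favor of A.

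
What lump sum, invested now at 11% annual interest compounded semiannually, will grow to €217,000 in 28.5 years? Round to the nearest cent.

€10,258.16

Periodic rate = 11%/2 = 0.055; 57 periods.
P = 217,000/(1 + 0.055)^57 ≈ 217,000/21.1538879262 ≈ 10,258.1616.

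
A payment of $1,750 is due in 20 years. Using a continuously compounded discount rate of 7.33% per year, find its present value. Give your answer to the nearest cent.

P = A·e^(−rt) = 1,750·e^(−1.466).
e^(−1.466) ≈ 0.230847029, so P ≈ 403.9823.

$403.98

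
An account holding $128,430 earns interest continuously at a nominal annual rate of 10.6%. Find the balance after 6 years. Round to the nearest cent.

A = P·e^(rt) = 128,430·e^(0.106·6) = 128,430·e^0.636.
e^0.636 ≈ 1.88891010743, so A ≈ 242,592.7251.

$242,592.73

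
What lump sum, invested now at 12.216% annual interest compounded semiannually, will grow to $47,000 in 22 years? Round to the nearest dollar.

Periodic rate = 12.216%/2 = 0.06108; 44 periods.
P = 47,000/(1 + 0.06108)^44 ≈ 47,000/13.580559528 ≈ 3,460.8294.

$3,461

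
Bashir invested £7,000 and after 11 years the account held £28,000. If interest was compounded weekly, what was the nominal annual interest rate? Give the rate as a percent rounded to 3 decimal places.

12.618%

The 572-period growth factor is 28,000/7,000 = 4.
r/52 = 4^(1/572) − 1 ≈ 0.00242653, so r ≈ 52·0.00242653 = 12.61796%.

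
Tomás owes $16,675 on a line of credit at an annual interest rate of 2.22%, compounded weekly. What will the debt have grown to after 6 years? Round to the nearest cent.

$19,050.29

Growth factor = (1 + 0.0222/52)^312 ≈ 1.1424459967.
A ≈ 16,675 × 1.1424459967 ≈ 19,050.2870.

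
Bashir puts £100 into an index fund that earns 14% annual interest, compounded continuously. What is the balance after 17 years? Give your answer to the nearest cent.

A = P·e^(rt) = 100·e^(0.14·17) = 100·e^2.38.
e^2.38 ≈ 10.80490286, so A ≈ 1,080.4903.

£1,080.49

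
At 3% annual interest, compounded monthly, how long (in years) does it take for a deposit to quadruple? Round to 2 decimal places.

46.27 years

(1 + 0.0025)^(12t) = 4.
12t = ln 4 / ln(1 + 0.0025) ≈ 1.3863/0.00249688 ≈ 555.2106.
t ≈ 46.2676.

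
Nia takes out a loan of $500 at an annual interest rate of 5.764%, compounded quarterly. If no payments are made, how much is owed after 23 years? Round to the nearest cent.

Periodic rate = 5.764%/4 = 0.01441; periods = 4·23 = 92.
A = 500·(1 + 0.01441)^92 ≈ 500·3.729443281 ≈ 1,864.7216.

$1,864.72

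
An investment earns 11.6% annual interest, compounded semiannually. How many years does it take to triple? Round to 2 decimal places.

9.74 years

(1 + 0.058)^(2t) = 3.
2t = ln 3 / ln(1 + 0.058) ≈ 1.0986/0.0563803 ≈ 19.4857.
t ≈ 9.7429.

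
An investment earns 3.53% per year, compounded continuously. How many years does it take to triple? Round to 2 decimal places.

31.12 years

e^(0.0353t) = 3, so 0.0353t = ln 3 ≈ 1.0986.
t ≈ 1.0986/0.0353 ≈ 31.1222.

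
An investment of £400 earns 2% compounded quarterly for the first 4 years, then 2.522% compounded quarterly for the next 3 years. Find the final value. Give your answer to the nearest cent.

£467.17

Phase 1: 400·(1 + 0.005)^16 ≈ 433.2285.
Phase 2: 433.2285·(1 + 0.006305)^12 ≈ 467.1674.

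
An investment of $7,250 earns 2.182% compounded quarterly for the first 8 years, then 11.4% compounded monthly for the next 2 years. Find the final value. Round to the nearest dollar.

$10,827

Phase 1: 7,250·(1 + 0.005455)^32 ≈ 8,628.6415.
Phase 2: 8,628.6415·(1 + 0.0095)^24 ≈ 10,826.6522.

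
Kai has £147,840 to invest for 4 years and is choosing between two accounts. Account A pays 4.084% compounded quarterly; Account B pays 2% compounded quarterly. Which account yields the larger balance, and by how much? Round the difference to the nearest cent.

Account A, by £13,810.39

Account A growth factor: (1 + 0.01021)^16 ≈ 1.17648558954; balance ≈ 173,931.6296.
Account B growth factor: (1 + 0.005)^16 ≈ 1.08307115128; balance ≈ 160,121.2390.
Account A is larger by 13,810.3906.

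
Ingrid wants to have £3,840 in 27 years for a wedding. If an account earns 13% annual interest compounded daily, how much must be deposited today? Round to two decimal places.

Periodic rate = 13%/365 = 0.000356164; 9855 periods.
P = 3,840/(1 + 0.13/365)^9855 ≈ 3,840/33.42737182 ≈ 114.8759.

£114.88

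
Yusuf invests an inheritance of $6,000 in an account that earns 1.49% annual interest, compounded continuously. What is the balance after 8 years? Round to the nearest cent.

A = P·e^(rt) = 6,000·e^(0.0149·8) = 6,000·e^0.1192.
e^0.1192 ≈ 1.126595215, so A ≈ 6,759.5713.

$6,759.57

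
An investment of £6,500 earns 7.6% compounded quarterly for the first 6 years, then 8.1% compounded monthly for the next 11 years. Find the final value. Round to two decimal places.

Phase 1: 6,500·(1 + 0.019)^24 ≈ 10,211.5995.
Phase 2: 10,211.5995·(1 + 0.00675)^132 ≈ 24,817.0426.

£24,817.04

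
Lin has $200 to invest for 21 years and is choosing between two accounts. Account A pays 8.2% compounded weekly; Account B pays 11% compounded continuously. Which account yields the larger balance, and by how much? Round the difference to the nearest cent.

Account B, by $897.26

A: (1 + 0.082/52)^1092 ≈ 5.588124354, so 200 × 5.588124354 ≈ 1,117.6249.
B: e^(0.11·21) = e^2.31 ≈ 10.07442466, so 200 × 10.07442466 ≈ 2,014.8849.
Difference ≈ 897.2601 in favor of B.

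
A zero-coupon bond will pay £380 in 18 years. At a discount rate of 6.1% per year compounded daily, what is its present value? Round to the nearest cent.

Growth factor = (1 + 0.061/365)^6570 ≈ 2.99788866.
P = 380/2.99788866 ≈ 126.7559.

£126.76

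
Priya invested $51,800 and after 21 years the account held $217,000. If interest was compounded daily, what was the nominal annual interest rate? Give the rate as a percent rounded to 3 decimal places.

(1 + r/365)^7665 = 217,000/51,800 = 4.18919.
1 + r/365 = 4.18919^(1/7665) ≈ 1.000187, so r/365 ≈ 0.000186907.
r ≈ 365·0.000186907 = 6.82210%.

6.822%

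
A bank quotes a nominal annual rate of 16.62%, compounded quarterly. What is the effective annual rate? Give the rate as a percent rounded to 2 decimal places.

One year is 4 periods at 0.04155 each: (1 + 0.04155)^4 ≈ 1.176848.
EAR = 1.176848 − 1 ≈ 17.68483%.

17.68%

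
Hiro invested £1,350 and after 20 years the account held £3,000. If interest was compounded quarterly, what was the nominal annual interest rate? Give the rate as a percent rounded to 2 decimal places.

4.01%

(1 + r/4)^80 = 3,000/1,350 = 2.22222.
1 + r/4 = 2.22222^(1/80) ≈ 1.010031, so r/4 ≈ 0.0100313.
r ≈ 4·0.0100313 = 4.01253%.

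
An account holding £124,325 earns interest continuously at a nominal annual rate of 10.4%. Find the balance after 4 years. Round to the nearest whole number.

£188,463

A = P·e^(rt) = 124,325·e^(0.104·4) = 124,325·e^0.416.
e^0.416 ≈ 1.51588586887, so A ≈ 188,462.5106.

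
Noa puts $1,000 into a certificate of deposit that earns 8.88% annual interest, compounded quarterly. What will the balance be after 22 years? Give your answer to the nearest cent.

$6,904.90

Periodic rate = 8.88%/4 = 0.0222; periods = 4·22 = 88.
A = 1,000·(1 + 0.0222)^88 ≈ 1,000·6.904896012 ≈ 6,904.8960.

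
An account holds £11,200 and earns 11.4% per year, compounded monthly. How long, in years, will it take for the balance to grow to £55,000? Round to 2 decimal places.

(1 + 0.0095)^(12t) = 55,000/11,200 = 4.9107.
12t·ln(1 + 0.0095) = ln(4.9107); 12t = 1.5914/0.00945516 ≈ 168.3123.
t ≈ 14.0260 years.

14.03 years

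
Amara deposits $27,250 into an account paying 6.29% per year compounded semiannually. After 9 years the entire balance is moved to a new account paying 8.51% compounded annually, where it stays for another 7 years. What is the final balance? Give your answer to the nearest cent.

Phase 1: 27,250·(1 + 0.03145)^18 ≈ 47,581.0203.
Phase 2: 47,581.0203·(1 + 0.0851)^7 ≈ 84,279.5280.

$84,279.53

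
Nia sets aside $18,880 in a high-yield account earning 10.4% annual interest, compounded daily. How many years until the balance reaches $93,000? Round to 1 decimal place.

We need (1 + 0.000284932)^(365t) = 4.9258, so 365t = ln 4.9258 / ln 1.000285 ≈ 5596.8661.
t ≈ 5596.8661/365 = 15.3339 years.

15.3 years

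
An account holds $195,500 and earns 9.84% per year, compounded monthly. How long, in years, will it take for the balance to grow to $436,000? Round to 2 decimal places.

(1 + 0.0082)^(12t) = 436,000/195,500 = 2.2302.
12t·ln(1 + 0.0082) = ln(2.2302); 12t = 0.80208/0.00816656 ≈ 98.2154.
t ≈ 8.1846 years.

8.18 years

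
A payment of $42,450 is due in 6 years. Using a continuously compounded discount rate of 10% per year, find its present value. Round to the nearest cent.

P = A·e^(−rt) = 42,450·e^(−0.6).
e^(−0.6) ≈ 0.54881163609, so P ≈ 23,297.0540.

$23,297.05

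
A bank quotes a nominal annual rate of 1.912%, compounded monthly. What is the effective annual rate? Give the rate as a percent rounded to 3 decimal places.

One year is 12 periods at 0.00159333 each: (1 + 0.00159333)^12 ≈ 1.019288.
EAR = 1.019288 − 1 ≈ 1.92884%.

1.929%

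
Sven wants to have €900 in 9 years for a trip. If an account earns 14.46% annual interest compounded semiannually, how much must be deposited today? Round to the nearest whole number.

€256

Periodic rate = 14.46%/2 = 0.0723; 18 periods.
P = 900/(1 + 0.0723)^18 ≈ 900/3.51312423 ≈ 256.1822.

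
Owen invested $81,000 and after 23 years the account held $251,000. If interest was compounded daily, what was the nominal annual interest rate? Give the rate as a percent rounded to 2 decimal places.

4.92%

(1 + r/365)^8395 = 251,000/81,000 = 3.09877.
1 + r/365 = 3.09877^(1/8395) ≈ 1.000135, so r/365 ≈ 0.000134733.
r ≈ 365·0.000134733 = 4.91774%.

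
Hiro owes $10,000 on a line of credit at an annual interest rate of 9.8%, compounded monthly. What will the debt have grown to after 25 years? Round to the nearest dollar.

Growth factor = (1 + 0.098/12)^300 ≈ 11.4736140537.
A ≈ 10,000 × 11.4736140537 ≈ 114,736.1405.

$114,736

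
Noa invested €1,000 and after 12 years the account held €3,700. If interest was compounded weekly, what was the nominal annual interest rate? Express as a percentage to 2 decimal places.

(1 + r/52)^624 = 3,700/1,000 = 3.7.
1 + r/52 = 3.7^(1/624) ≈ 1.002099, so r/52 ≈ 0.00209889.
r ≈ 52·0.00209889 = 10.91421%.

10.91%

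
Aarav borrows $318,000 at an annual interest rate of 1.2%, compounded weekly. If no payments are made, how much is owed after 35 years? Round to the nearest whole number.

Growth factor = (1 + 0.012/52)^1820 ≈ 1.52188781215.
A ≈ 318,000 × 1.52188781215 ≈ 483,960.3243.

$483,960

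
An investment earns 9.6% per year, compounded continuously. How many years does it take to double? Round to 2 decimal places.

e^(0.096t) = 2, so 0.096t = ln 2 ≈ 0.69315.
t ≈ 0.69315/0.096 ≈ 7.2203.

7.22 years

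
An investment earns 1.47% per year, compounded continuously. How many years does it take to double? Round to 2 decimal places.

e^(0.0147t) = 2, so 0.0147t = ln 2 ≈ 0.69315.
t ≈ 0.69315/0.0147 ≈ 47.1529.

47.15 years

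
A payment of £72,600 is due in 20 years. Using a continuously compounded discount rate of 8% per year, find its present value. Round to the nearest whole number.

£14,658

P = A·e^(−rt) = 72,600·e^(−1.6).
e^(−1.6) ≈ 0.20189651799, so P ≈ 14,657.6872.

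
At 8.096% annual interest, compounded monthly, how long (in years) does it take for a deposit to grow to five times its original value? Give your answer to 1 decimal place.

(1 + 0.00674667)^(12t) = 5.
12t = ln 5 / ln(1 + 0.00674667) ≈ 1.6094/0.00672401 ≈ 239.3569.
t ≈ 19.9464.

19.9 years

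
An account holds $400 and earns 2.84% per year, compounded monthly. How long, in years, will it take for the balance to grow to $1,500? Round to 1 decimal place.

46.6 years

We need (1 + 0.00236667)^(12t) = 3.75, so 12t = ln 3.75 / ln 1.002367 ≈ 559.1490.
t ≈ 559.1490/12 = 46.5958 years.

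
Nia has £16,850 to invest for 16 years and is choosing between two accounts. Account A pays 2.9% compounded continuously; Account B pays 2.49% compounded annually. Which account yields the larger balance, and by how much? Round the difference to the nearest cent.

A: e^(0.029·16) = e^0.464 ≈ 1.5904229704, so 16,850 × 1.5904229704 ≈ 26,798.6271.
B: (1 + 0.0249)^16 ≈ 1.4821900384, so 16,850 × 1.4821900384 ≈ 24,974.9021.
Difference ≈ 1,823.7249 in favor of A.

Account A, by £1,823.72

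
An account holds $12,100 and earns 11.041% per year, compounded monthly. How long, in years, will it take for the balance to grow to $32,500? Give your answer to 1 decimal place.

9.0 years

We need (1 + 0.00920083)^(12t) = 2.686, so 12t = ln 2.686 / ln 1.009201 ≈ 107.8786.
t ≈ 107.8786/12 = 8.9899 years.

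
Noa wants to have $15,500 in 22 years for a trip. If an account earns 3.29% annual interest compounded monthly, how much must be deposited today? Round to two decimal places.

$7,523.49

Periodic rate = 3.29%/12 = 0.00274167; 264 periods.
P = 15,500/(1 + 0.0329/12)^264 ≈ 15,500/2.0602134638 ≈ 7,523.4922.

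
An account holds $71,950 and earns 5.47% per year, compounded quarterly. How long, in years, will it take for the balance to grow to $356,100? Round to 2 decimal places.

We need (1 + 0.013675)^(4t) = 4.9493, so 4t = ln 4.9493 / ln 1.013675 ≈ 117.7441.
t ≈ 117.7441/4 = 29.4360 years.

29.44 years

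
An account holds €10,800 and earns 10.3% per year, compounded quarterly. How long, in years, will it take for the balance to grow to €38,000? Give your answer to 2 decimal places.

(1 + 0.02575)^(4t) = 38,000/10,800 = 3.5185.
4t·ln(1 + 0.02575) = ln(3.5185); 4t = 1.258/0.0254241 ≈ 49.4823.
t ≈ 12.3706 years.

12.37 years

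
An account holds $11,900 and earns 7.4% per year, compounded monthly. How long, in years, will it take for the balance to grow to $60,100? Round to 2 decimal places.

21.95 years

We need (1 + 0.00616667)^(12t) = 5.0504, so 12t = ln 5.0504 / ln 1.006167 ≈ 263.4259.
t ≈ 263.4259/12 = 21.9522 years.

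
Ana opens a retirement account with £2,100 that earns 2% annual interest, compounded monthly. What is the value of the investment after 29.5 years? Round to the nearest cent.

Periodic rate = 2%/12 = 0.00166667; periods = 12·29.5 = 354.
A = 2,100·(1 + 0.02/12)^354 ≈ 2,100·1.803102656 ≈ 3,786.5156.

£3,786.52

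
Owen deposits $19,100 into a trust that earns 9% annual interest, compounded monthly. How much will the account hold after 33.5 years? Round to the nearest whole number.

$385,075

Growth factor = (1 + 0.0075)^402 ≈ 20.1609983873.
A ≈ 19,100 × 20.1609983873 ≈ 385,075.0692.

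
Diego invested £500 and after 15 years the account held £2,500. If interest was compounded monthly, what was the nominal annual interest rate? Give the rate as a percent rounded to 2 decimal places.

The 180-period growth factor is 2,500/500 = 5.
r/12 = 5^(1/180) − 1 ≈ 0.00898141, so r ≈ 12·0.00898141 = 10.77770%.

10.78%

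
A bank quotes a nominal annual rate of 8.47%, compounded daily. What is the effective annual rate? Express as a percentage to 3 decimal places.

One year is 365 periods at 0.000232055 each: (1 + 0.000232055)^365 ≈ 1.08838.
EAR = 1.08838 − 1 ≈ 8.83798%.

8.838%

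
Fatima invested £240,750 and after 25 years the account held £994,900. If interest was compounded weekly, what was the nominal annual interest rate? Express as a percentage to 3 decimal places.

5.679%

The 1300-period growth factor is 994,900/240,750 = 4.1325.
r/52 = 4.1325^(1/1300) − 1 ≈ 0.00109204, so r ≈ 52·0.00109204 = 5.67863%.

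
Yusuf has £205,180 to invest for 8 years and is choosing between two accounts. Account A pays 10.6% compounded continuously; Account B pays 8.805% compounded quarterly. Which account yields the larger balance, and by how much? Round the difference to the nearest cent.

Account A, by £67,244.73

Account A growth factor: e^(0.106·8) = e^0.848 ≈ 2.3349722344; balance ≈ 479,089.6031.
Account B growth factor: (1 + 0.0220125)^32 ≈ 2.00723694883; balance ≈ 411,844.8772.
Account A is larger by 67,244.7259.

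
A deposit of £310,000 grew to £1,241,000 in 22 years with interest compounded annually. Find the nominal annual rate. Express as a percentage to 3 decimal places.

(1 + r)^22 = 1,241,000/310,000 = 4.00323.
1 + r = 4.00323^(1/22) ≈ 1.06508, so r ≈ 0.0650801.
r ≈ 6.50801%.

6.508%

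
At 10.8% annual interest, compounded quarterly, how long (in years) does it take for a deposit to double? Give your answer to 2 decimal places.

6.50 years

(1 + 0.027)^(4t) = 2.
4t = ln 2 / ln(1 + 0.027) ≈ 0.69315/0.0266419 ≈ 26.0172.
t ≈ 6.5043.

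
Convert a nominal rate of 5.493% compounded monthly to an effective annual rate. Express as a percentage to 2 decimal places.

One year is 12 periods at 0.0045775 each: (1 + 0.0045775)^12 ≈ 1.056334.
EAR = 1.056334 − 1 ≈ 5.63343%.

5.63%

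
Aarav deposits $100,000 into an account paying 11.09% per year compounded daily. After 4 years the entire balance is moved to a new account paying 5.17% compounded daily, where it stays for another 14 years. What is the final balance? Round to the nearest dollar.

After 4 years at 11.09%: 100,000 × 1.55820204747 ≈ 155,820.2047.
Then 14 years at 5.17%: 155,820.2047 × 2.0621492083 ≈ 321,324.5119.

$321,325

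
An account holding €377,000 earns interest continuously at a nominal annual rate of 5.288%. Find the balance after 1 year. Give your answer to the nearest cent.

A = P·e^(rt) = 377,000·e^(0.05288·1) = 377,000·e^0.05288.
e^0.05288 ≈ 1.05430312115, so A ≈ 397,472.2767.

€397,472.28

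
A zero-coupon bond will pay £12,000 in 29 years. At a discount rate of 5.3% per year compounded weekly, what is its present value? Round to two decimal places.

£2,582.32

Periodic rate = 5.3%/52 = 0.00101923; 1508 periods.
P = 12,000/(1 + 0.053/52)^1508 ≈ 12,000/4.6469786372 ≈ 2,582.3230.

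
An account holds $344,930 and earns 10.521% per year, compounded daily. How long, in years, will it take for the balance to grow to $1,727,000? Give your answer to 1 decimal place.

We need (1 + 0.000288247)^(365t) = 5.0068, so 365t = ln 5.0068 / ln 1.000288 ≈ 5589.0750.
t ≈ 5589.0750/365 = 15.3125 years.

15.3 years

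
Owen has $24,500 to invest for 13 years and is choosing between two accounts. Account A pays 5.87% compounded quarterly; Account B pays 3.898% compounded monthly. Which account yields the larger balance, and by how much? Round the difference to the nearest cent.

A: (1 + 0.014675)^52 ≈ 2.1330543871, so 24,500 × 2.1330543871 ≈ 52,259.8325.
B: (1 + 0.03898/12)^156 ≈ 1.6585085718, so 24,500 × 1.6585085718 ≈ 40,633.4600.
Difference ≈ 11,626.3725 in favor of A.

Account A, by $11,626.37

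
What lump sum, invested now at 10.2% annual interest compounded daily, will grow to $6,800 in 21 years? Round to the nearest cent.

$798.69

Growth factor = (1 + 0.102/365)^7665 ≈ 8.513905454.
P = 6,800/8.513905454 ≈ 798.6934.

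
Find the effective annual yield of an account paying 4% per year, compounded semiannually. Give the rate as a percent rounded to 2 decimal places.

EAR = (1 + 4%/2)^2 − 1 = (1 + 0.02)^2 − 1.
(1 + 0.02)^2 ≈ 1.0404, so EAR ≈ 4.04000%.

4.04%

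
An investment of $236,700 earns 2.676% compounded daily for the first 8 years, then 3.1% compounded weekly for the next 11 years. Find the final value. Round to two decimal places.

$412,305.29

Phase 1: 236,700·(1 + 0.02676/365)^2920 ≈ 293,203.1370.
Phase 2: 293,203.1370·(1 + 0.031/52)^572 ≈ 412,305.2881.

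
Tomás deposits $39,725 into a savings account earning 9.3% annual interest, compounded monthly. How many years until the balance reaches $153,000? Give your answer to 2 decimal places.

14.56 years

(1 + 0.00775)^(12t) = 153,000/39,725 = 3.8515.
12t·ln(1 + 0.00775) = ln(3.8515); 12t = 1.3485/0.00772012 ≈ 174.6678.
t ≈ 14.5557 years.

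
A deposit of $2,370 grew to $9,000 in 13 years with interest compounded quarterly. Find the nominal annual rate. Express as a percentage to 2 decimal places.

10.40%

(1 + r/4)^52 = 9,000/2,370 = 3.79747.
1 + r/4 = 3.79747^(1/52) ≈ 1.025992, so r/4 ≈ 0.0259923.
r ≈ 4·0.0259923 = 10.39694%.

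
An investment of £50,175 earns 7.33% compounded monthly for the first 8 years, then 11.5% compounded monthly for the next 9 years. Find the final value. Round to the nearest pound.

After 8 years at 7.33%: 50,175 × 1.79430237365 ≈ 90,029.1216.
Then 9 years at 11.5%: 90,029.1216 × 2.80126775371 ≈ 252,195.6752.

£252,196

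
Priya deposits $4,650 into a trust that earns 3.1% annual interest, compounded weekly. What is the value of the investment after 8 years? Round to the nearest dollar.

Periodic rate = 3.1%/52 = 0.000596154; periods = 52·8 = 416.
A = 4,650·(1 + 0.031/52)^416 ≈ 4,650·1.281365244 ≈ 5,958.3484.

$5,958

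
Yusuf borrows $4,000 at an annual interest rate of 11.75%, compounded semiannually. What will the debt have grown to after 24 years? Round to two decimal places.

Periodic rate = 11.75%/2 = 0.05875; periods = 2·24 = 48.
A = 4,000·(1 + 0.05875)^48 ≈ 4,000·15.491173579 ≈ 61,964.6943.

$61,964.69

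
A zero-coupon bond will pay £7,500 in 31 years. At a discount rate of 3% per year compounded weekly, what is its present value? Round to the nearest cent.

£2,959.95

Growth factor = (1 + 0.03/52)^1612 ≈ 2.533829599.
P = 7,500/2.533829599 ≈ 2,959.9465.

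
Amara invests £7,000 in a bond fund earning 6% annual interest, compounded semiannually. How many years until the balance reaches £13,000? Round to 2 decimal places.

We need (1 + 0.03)^(2t) = 1.8571, so 2t = ln 1.8571 / ln 1.03 ≈ 20.9426.
t ≈ 20.9426/2 = 10.4713 years.

10.47 years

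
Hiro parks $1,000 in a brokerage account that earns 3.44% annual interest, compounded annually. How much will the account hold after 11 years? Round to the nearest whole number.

$1,451

Annual rate = 3.44% = 0.0344; years = 11.
A = 1,000·(1 + 0.0344)^11 ≈ 1,000·1.450686704 ≈ 1,450.6867.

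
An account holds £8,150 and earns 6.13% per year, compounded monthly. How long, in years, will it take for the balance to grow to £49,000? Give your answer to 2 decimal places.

29.34 years

We need (1 + 0.00510833)^(12t) = 6.0123, so 12t = ln 6.0123 / ln 1.005108 ≈ 352.0483.
t ≈ 352.0483/12 = 29.3374 years.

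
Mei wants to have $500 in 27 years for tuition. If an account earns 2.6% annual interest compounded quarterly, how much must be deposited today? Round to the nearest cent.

$248.36

Growth factor = (1 + 0.0065)^108 ≈ 2.01320572.
P = 500/2.01320572 ≈ 248.3601.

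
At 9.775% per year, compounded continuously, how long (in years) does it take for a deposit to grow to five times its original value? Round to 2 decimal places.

16.46 years

e^(0.09775t) = 5, so 0.09775t = ln 5 ≈ 1.6094.
t ≈ 1.6094/0.09775 ≈ 16.4648.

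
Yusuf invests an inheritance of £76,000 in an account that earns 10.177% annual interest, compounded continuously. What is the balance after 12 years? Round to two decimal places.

£257,745.67

A = P·e^(rt) = 76,000·e^(0.10177·12) = 76,000·e^1.22124.
e^1.22124 ≈ 3.39139045156, so A ≈ 257,745.6743.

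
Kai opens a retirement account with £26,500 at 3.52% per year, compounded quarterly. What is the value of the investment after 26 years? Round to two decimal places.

£65,913.37

Growth factor = (1 + 0.0088)^104 ≈ 2.487297027.
A ≈ 26,500 × 2.487297027 ≈ 65,913.3712.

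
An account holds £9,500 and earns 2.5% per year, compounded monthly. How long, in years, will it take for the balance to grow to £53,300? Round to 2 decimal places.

69.06 years

We need (1 + 0.00208333)^(12t) = 5.6105, so 12t = ln 5.6105 / ln 1.002083 ≈ 828.6914.
t ≈ 828.6914/12 = 69.0576 years.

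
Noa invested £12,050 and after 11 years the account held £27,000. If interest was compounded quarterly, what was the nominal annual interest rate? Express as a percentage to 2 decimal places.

(1 + r/4)^44 = 27,000/12,050 = 2.24066.
1 + r/4 = 2.24066^(1/44) ≈ 1.018505, so r/4 ≈ 0.0185049.
r ≈ 4·0.0185049 = 7.40195%.

7.40%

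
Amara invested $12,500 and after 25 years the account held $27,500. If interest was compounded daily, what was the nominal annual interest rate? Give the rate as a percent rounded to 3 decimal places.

3.154%

(1 + r/365)^9125 = 27,500/12,500 = 2.2.
1 + r/365 = 2.2^(1/9125) ≈ 1.000086, so r/365 ≈ 0.00008641.
r ≈ 365·0.00008641 = 3.15397%.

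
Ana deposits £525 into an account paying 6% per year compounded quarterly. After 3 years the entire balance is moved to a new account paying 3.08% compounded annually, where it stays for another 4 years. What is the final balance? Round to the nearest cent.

£708.68

Phase 1: 525·(1 + 0.015)^12 ≈ 627.6995.
Phase 2: 627.6995·(1 + 0.0308)^4 ≈ 708.6788.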